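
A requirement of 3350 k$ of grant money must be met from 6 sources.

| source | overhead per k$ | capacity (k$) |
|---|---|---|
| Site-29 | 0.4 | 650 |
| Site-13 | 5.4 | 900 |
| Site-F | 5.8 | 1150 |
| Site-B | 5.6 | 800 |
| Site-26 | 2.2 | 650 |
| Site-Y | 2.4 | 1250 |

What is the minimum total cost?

9010

Fill from the cheapest source first.
Site-29 at 0.4: take all 650 k$ → 2700 still needed.
Site-26 (2.2): use full 650 → 2050 k$ to go.
Site-Y at 2.4: take all 1250 k$ → 800 still needed.
Site-13 at 5.4: take 800 of its 900 → requirement met.
Site-B, Site-F: unused.
Cost = 650×0.4 + 650×2.2 + 1250×2.4 + 800×5.4 = 9010.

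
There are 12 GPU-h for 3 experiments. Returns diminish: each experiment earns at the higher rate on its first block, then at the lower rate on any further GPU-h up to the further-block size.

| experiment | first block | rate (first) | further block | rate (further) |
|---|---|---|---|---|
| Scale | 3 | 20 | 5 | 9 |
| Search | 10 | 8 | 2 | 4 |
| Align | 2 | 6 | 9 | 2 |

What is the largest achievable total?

137

Rank every tier by rate: Scale/first 20 > Scale/second 9 > Search/first 8 > Align/first 6 > Search/second 4 > Align/second 2.
Fill Scale first block (3 at 20) → 9 left.
Fill Scale second block (5 at 9) → 4 left.
4 remain; put them into Search first at 8.
Total = 20×3 + 9×5 + 8×4 = 137.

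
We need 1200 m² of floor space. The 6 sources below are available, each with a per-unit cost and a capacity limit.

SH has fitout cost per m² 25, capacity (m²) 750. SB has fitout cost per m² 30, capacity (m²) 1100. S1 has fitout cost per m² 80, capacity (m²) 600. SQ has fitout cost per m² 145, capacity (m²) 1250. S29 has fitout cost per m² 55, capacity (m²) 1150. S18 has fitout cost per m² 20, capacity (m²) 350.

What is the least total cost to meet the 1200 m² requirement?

28750

Use sources in increasing cost order.
Take 350 from S18 at 20 → need 850 more.
Take 750 from SH at 25 → need 100 more.
Take 100 from SB at 30 to finish.
S29, S1, SQ: unused.
Cost = 350×20 + 750×25 + 100×30 = 28750.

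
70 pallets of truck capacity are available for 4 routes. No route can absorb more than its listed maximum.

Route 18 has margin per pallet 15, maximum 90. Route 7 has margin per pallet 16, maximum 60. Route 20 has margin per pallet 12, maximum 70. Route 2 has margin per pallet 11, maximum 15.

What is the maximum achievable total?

1110

Order the routes by margin per pallet: Route 7 16 > Route 18 15 > Route 20 12 > Route 2 11.
Give Route 7 60 to hit its cap of 60 ; 10 left.
Route 18: +10 (room for 90) → 10. Pool exhausted.
Total = 15×10 + 16×60 = 1110.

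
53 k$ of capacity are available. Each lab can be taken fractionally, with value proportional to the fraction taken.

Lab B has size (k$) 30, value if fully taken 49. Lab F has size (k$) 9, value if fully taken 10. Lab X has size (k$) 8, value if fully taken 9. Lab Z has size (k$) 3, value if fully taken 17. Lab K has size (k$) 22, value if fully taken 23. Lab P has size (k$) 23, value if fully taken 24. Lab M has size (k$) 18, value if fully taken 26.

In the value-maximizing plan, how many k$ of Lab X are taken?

Rank by value-to-size ratio: Lab Z 17/3≈5.67, Lab B 49/30≈1.63, Lab M 26/18≈1.44, Lab X 9/8≈1.12, Lab F 10/9≈1.11, Lab K 23/22≈1.05, Lab P 24/23≈1.04.
Take all of Lab Z (3 k$, value 17) — 50 k$ left.
Lab B: take in full, 30 k$ for value 49 — 20 left.
Take all of Lab M (18 k$, value 26) — 2 k$ left.
Only 2 k$ remain; take 2/8 of Lab X for value 9×2/8 = 2.25.

2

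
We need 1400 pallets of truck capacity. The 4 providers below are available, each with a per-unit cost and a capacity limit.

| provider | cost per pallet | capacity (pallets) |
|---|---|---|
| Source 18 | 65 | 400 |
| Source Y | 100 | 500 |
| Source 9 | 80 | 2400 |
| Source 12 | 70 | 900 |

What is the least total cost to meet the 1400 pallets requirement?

97000

Cheapest first:
Source 18 at 65: take all 400 pallets → 1000 still needed.
Take 900 from Source 12 at 70 → need 100 more.
Take 100 from Source 9 at 80 to finish.
Source Y: unused.
Cost = 400×65 + 900×70 + 100×80 = 97000.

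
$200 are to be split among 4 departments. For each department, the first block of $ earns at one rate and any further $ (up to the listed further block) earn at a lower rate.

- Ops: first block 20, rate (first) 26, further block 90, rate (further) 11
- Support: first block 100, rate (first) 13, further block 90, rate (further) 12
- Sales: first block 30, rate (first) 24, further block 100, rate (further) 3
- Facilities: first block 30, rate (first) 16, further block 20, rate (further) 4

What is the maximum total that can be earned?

Order all 8 blocks by rate: Ops/tier1 26 > Sales/tier1 24 > Facilities/tier1 16 > Support/tier1 13 > Support/tier2 12 > Ops/tier2 11 > Facilities/tier2 4 > Sales/tier2 3.
Ops tier1 at 26: fill all 20 ; 180 left.
Sales tier1 at 24: fill all 30 ; 150 left.
Facilities/tier1 (16): +30 ; 120 left.
Fill Support tier1 block (100 at 13) ; 20 left.
Support tier2 at 12: only 20 left, fill 20.
Total = 26×20 + 24×30 + 16×30 + 13×100 + 12×20 = 3260.

3260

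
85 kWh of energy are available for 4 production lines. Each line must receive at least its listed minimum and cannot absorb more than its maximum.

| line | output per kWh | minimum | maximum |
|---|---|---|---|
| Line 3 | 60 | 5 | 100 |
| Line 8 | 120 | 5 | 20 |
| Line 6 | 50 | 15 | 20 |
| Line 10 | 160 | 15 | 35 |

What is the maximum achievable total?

Meeting every minimum uses 5+5+15+15 = 40 kWh, leaving 45.
Highest output per kWh first: Line 10 160 > Line 8 120 > Line 3 60 > Line 6 50.
Line 10: +20 to 35 (cap) — 25 left.
Line 8 takes 15 more to reach its cap of 20 — 10 left.
Only 10 left; Line 3 takes them to reach 15.
Total = 60×15 + 120×20 + 50×15 + 160×35 = 9650.

9650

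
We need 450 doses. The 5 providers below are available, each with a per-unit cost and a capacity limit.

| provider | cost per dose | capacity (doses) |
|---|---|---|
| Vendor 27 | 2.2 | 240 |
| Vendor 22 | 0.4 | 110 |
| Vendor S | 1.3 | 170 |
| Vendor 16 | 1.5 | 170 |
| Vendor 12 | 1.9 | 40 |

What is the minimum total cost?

520

Fill from the cheapest provider first.
Vendor 22 (0.4): use full 110 → 340 doses to go.
Vendor S (1.3): use full 170 → 170 doses to go.
Take 170 from Vendor 16 at 1.5 → need 0 more.
Vendor 12, Vendor 27: unused.
Cost = 110×0.4 + 170×1.3 + 170×1.5 = 520.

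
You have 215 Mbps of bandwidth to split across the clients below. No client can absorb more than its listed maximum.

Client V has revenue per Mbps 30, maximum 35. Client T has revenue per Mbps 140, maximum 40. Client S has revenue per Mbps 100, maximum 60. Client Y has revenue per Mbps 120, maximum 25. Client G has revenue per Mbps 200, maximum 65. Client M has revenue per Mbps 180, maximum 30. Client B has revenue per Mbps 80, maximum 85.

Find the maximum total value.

32500

Highest revenue per Mbps first: Client G 200 > Client M 180 > Client T 140 > Client Y 120 > Client S 100 > Client B 80 > Client V 30.
Client G: +65 to 65 (cap) — 150 left.
Give Client M 30 to hit its cap of 30 — 120 left.
Client T: +40 to 40 (cap) — 80 left.
Client Y takes 25 to reach its cap of 25 — 55 left.
Client S: +55 (room for 60) → 55. Pool exhausted.
Total = 140×40 + 100×55 + 120×25 + 200×65 + 180×30 = 32500.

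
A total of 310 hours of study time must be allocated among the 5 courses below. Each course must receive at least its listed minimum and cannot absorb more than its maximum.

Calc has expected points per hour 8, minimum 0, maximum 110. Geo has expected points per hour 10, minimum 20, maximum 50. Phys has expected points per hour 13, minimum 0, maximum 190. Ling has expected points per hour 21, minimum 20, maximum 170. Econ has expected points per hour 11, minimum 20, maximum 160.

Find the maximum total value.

5290

Meeting every minimum uses 0+20+0+20+20 = 60 hours, leaving 250.
Rank by expected points per hour: Ling 21 > Phys 13 > Econ 11 > Geo 10 > Calc 8.
Ling takes 150 more to reach its cap of 170 — 100 left.
Phys: +100 (room for 190) → 100. Pool exhausted.
Total = 10×20 + 13×100 + 21×170 + 11×20 = 5290.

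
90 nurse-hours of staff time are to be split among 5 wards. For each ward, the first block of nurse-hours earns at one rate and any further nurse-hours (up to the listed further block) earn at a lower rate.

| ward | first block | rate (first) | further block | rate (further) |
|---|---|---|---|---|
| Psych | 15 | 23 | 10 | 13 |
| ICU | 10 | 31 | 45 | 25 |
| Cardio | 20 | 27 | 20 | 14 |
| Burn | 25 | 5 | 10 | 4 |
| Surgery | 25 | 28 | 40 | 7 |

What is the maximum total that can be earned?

Order all 10 blocks by rate: ICU/first 31 > Surgery/first 28 > Cardio/first 27 > ICU/second 25 > Psych/first 23 > Cardio/second 14 > Psych/second 13 > Surgery/second 7 > Burn/first 5 > Burn/second 4.
Fill ICU first block (10 at 31) — 80 left.
Surgery first at 28: fill all 25 — 55 left.
Cardio first at 27: fill all 20 — 35 left.
ICU second at 25: only 35 left, fill 35.
Total = 31×10 + 28×25 + 27×20 + 25×35 = 2425.

2425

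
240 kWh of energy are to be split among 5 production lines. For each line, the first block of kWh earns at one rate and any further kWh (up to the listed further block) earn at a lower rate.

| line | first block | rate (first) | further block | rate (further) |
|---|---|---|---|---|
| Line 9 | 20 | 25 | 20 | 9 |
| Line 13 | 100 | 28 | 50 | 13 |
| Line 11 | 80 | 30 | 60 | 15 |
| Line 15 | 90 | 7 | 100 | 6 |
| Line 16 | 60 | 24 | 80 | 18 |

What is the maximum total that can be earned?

6660

Treat each block as its own option and order by rate: Line 11/tier1 30 > Line 13/tier1 28 > Line 9/tier1 25 > Line 16/tier1 24 > Line 16/tier2 18 > Line 11/tier2 15 > Line 13/tier2 13 > Line 9/tier2 9 > Line 15/tier1 7 > Line 15/tier2 6.
Line 11/tier1 (30): +80 — 160 left.
Line 13/tier1 (28): +100 — 60 left.
Fill Line 9 tier1 block (20 at 25) — 40 left.
40 remain; put them into Line 16 tier1 at 24.
Total = 30×80 + 28×100 + 25×20 + 24×40 = 6660.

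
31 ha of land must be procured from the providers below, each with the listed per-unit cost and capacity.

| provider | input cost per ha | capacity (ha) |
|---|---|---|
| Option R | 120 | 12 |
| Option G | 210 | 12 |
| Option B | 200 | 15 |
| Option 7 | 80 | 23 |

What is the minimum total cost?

2800

Cheapest first:
Option 7 (80): use full 23 — 8 ha to go.
Option R (120): take the remaining 8 — done.
Option B, Option G: unused.
Cost = 23×80 + 8×120 = 2800.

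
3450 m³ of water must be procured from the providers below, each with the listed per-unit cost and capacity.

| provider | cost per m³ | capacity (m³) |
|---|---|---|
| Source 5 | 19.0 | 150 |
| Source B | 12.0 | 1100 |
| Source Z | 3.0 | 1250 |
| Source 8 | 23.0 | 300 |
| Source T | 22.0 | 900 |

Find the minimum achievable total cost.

Use providers in increasing cost order.
Source Z (3.0): use full 1250 → 2200 m³ to go.
Source B at 12.0: take all 1100 m³ → 1100 still needed.
Source 5 at 19.0: take all 150 m³ → 950 still needed.
Source T at 22.0: take all 900 m³ → 50 still needed.
Source 8 (23.0): take the remaining 50 → done.
Cost = 1250×3.0 + 1100×12.0 + 150×19.0 + 900×22.0 + 50×23.0 = 40750.

40750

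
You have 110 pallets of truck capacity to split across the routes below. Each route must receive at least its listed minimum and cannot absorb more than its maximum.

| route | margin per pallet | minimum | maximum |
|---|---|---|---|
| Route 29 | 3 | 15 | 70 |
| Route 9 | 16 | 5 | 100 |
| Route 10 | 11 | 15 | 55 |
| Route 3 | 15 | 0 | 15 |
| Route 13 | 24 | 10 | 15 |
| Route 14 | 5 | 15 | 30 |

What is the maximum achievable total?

Meeting every minimum uses 15+5+15+0+10+15 = 60 pallets, leaving 50.
Rank by margin per pallet: Route 13 24 > Route 9 16 > Route 3 15 > Route 10 11 > Route 14 5 > Route 29 3.
Route 13 takes 5 more to reach its cap of 15 ; 45 left.
Route 9: +45 (room for 95) → 50. Pool exhausted.
Total = 3×15 + 16×50 + 11×15 + 24×15 + 5×15 = 1445.

1445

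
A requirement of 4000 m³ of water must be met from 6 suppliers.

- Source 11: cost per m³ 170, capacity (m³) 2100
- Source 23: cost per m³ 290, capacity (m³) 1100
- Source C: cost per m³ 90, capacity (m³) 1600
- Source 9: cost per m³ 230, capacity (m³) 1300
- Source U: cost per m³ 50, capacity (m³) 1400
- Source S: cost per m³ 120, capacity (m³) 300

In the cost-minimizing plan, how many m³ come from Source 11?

Fill from the cheapest supplier first.
Source U (50): use full 1400 — 2600 m³ to go.
Source C (90): use full 1600 — 1000 m³ to go.
Source S (120): use full 300 — 700 m³ to go.
Source 11 (170): take the remaining 700 — done.
Source 9, Source 23: unused.

700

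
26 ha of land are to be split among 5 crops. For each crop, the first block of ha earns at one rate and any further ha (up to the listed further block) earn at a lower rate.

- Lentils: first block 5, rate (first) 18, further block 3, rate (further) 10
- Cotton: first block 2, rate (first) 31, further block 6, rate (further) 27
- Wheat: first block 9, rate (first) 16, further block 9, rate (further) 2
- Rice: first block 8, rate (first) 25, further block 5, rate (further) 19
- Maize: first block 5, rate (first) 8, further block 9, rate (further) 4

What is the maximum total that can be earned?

609

Treat each block as its own option and order by rate: Cotton/T1 31 > Cotton/T2 27 > Rice/T1 25 > Rice/T2 19 > Lentils/T1 18 > Wheat/T1 16 > Lentils/T2 10 > Maize/T1 8 > Maize/T2 4 > Wheat/T2 2.
Cotton T1 at 31: fill all 2 ; 24 left.
Fill Cotton T2 block (6 at 27) ; 18 left.
Fill Rice T1 block (8 at 25) ; 10 left.
Fill Rice T2 block (5 at 19) ; 5 left.
Fill Lentils T1 block (5 at 18) ; 0 left.
Total = 31×2 + 27×6 + 25×8 + 19×5 + 18×5 = 609.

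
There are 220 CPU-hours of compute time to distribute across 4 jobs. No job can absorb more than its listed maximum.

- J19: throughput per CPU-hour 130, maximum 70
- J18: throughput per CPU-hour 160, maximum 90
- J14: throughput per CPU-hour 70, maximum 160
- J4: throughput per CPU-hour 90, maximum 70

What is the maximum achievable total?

Highest throughput per CPU-hour first: J18 160 > J19 130 > J4 90 > J14 70.
J18 takes 90 to reach its cap of 90 — 130 left.
Give J19 70 to hit its cap of 70 — 60 left.
J4: +60 (room for 70) → 60. Pool exhausted.
Total = 130×70 + 160×90 + 90×60 = 28900.

28900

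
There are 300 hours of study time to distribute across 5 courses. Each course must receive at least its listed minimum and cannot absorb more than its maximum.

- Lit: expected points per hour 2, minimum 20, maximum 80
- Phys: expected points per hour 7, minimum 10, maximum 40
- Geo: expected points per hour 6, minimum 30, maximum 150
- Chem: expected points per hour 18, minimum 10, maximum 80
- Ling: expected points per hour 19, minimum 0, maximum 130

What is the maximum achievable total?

4410

Meeting every minimum uses 20+10+30+10+0 = 70 hours, leaving 230.
Highest expected points per hour first: Ling 19 > Chem 18 > Phys 7 > Geo 6 > Lit 2.
Ling: +130 to 130 (cap) → 100 left.
Chem: +70 to 80 (cap) → 30 left.
Give Phys 30 more to hit its cap of 40 → 0 left.
Total = 2×20 + 7×40 + 6×30 + 18×80 + 19×130 = 4410.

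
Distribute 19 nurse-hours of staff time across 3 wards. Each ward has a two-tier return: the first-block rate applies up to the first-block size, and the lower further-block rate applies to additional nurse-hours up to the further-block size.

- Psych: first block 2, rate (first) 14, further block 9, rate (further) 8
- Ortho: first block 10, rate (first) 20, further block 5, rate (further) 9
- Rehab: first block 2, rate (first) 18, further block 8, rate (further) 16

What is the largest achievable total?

348

Treat each block as its own option and order by rate: Ortho/first 20 > Rehab/first 18 > Rehab/second 16 > Psych/first 14 > Ortho/second 9 > Psych/second 8.
Ortho first at 20: fill all 10 — 9 left.
Rehab/first (18): +2 — 7 left.
7 remain; put them into Rehab second at 16.
Total = 20×10 + 18×2 + 16×7 = 348.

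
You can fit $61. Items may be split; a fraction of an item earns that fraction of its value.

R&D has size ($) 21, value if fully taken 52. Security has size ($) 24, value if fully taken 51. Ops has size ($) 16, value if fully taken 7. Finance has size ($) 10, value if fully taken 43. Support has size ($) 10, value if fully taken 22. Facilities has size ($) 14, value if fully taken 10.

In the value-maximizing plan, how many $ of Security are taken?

20

Rank by value-to-size ratio: Finance 43/10≈4.3, R&D 52/21≈2.48, Support 22/10≈2.2, Security 51/24≈2.12, Facilities 10/14≈0.714, Ops 7/16≈0.438.
All 10 $ of Finance fit (value 43) → 51 remain.
All 21 $ of R&D fit (value 52) → 30 remain.
Take all of Support (10 $, value 22) → 20 $ left.
Fill the last 20 $ with part of Security: 20/24 of it earns 42.5.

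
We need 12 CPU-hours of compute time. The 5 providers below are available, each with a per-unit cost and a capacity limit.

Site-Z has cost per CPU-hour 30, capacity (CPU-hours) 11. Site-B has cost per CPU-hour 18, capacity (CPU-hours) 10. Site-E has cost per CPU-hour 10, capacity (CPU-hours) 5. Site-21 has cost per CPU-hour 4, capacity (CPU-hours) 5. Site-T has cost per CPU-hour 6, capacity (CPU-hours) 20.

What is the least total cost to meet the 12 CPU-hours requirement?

62

Cheapest first:
Site-21 (4): use full 5 → 7 CPU-hours to go.
Take 7 from Site-T at 6 to finish.
Site-E, Site-B, Site-Z: unused.
Cost = 5×4 + 7×6 = 62.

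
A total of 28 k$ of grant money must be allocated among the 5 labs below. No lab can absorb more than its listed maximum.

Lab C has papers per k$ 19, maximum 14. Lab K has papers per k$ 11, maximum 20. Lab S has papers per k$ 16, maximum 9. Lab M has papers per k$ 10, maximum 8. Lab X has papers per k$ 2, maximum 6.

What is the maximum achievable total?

465

Rank by papers per k$: Lab C 19 > Lab S 16 > Lab K 11 > Lab M 10 > Lab X 2.
Lab C takes 14 to reach its cap of 14 ; 14 left.
Give Lab S 9 to hit its cap of 9 ; 5 left.
Only 5 left; Lab K takes them to reach 5.
Total = 19×14 + 11×5 + 16×9 = 465.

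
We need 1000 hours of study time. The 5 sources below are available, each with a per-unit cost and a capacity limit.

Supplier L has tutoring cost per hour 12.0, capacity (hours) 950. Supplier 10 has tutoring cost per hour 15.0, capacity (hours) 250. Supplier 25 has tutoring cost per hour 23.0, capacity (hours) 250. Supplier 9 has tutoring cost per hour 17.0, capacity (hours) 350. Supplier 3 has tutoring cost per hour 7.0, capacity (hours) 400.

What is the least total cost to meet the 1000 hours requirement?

Fill from the cheapest source first.
Supplier 3 at 7.0: take all 400 hours — 600 still needed.
Supplier L at 12.0: take 600 of its 950 — requirement met.
Supplier 10, Supplier 9, Supplier 25: unused.
Cost = 400×7.0 + 600×12.0 = 10000.

10000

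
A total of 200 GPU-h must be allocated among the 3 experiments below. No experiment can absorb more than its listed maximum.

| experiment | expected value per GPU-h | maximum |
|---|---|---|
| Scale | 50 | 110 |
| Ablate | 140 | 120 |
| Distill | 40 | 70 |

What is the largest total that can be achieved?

Rank by expected value per GPU-h: Ablate 140 > Scale 50 > Distill 40.
Give Ablate 120 to hit its cap of 120 → 80 left.
Scale has room for 110 but only 80 remain, so it gets 80.
Total = 50×80 + 140×120 = 20800.

20800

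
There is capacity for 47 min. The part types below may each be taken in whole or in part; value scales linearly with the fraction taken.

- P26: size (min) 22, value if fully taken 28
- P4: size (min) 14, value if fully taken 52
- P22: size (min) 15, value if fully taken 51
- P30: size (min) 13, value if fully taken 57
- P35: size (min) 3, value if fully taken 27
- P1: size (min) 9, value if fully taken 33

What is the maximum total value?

Best value per unit of size first: P35 27/3≈9, P30 57/13≈4.38, P4 52/14≈3.71, P1 33/9≈3.67, P22 51/15≈3.4, P26 28/22≈1.27.
P35: take in full, 3 min for value 27 ; 44 left.
P30: take in full, 13 min for value 57 ; 31 left.
All 14 min of P4 fit (value 52) ; 17 remain.
P1: take in full, 9 min for value 33 ; 8 left.
Fill the last 8 min with part of P22: 8/15 of it earns 27.2.
Total value = 196.2.

196.2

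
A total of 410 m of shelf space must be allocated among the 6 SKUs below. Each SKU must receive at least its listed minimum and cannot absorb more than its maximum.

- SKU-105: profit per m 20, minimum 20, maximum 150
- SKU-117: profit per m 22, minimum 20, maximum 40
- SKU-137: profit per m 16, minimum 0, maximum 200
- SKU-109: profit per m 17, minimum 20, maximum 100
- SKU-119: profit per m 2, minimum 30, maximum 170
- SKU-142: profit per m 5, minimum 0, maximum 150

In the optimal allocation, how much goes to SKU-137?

90

Meeting every minimum uses 20+20+0+20+30+0 = 90 m, leaving 320.
Order the SKUs by profit per m: SKU-117 22 > SKU-105 20 > SKU-109 17 > SKU-137 16 > SKU-142 5 > SKU-119 2.
Give SKU-117 20 more to hit its cap of 40 ; 300 left.
Give SKU-105 130 more to hit its cap of 150 ; 170 left.
SKU-109 takes 80 more to reach its cap of 100 ; 90 left.
Only 90 left; SKU-137 takes them to reach 90.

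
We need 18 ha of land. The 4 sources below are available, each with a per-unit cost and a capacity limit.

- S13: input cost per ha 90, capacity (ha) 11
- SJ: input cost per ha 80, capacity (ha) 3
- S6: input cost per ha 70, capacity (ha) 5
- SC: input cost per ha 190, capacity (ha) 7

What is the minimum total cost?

Fill from the cheapest source first.
S6 at 70: take all 5 ha → 13 still needed.
Take 3 from SJ at 80 → need 10 more.
S13 (90): take the remaining 10 → done.
SC: unused.
Cost = 5×70 + 3×80 + 10×90 = 1490.

1490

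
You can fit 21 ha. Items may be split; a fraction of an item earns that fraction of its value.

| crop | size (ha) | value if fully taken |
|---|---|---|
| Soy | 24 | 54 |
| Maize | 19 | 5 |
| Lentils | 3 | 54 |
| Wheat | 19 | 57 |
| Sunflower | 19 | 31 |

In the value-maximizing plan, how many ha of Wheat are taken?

Best value per unit of size first: Lentils 54/3≈18, Wheat 57/19≈3, Soy 54/24≈2.25, Sunflower 31/19≈1.63, Maize 5/19≈0.263.
Take all of Lentils (3 ha, value 54) — 18 ha left.
18 ha left: a 18/19 share of Wheat gives 57×18/19 = 54.

18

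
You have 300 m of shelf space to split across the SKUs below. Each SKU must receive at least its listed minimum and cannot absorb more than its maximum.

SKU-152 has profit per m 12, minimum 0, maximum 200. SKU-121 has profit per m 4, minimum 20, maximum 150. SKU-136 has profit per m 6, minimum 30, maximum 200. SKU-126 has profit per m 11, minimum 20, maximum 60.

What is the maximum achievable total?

Meeting every minimum uses 0+20+30+20 = 70 m, leaving 230.
Highest profit per m first: SKU-152 12 > SKU-126 11 > SKU-136 6 > SKU-121 4.
SKU-152: +200 to 200 (cap) — 30 left.
SKU-126 has room for 40 more but only 30 remain, so it gets 50.
Total = 12×200 + 4×20 + 6×30 + 11×50 = 3210.

3210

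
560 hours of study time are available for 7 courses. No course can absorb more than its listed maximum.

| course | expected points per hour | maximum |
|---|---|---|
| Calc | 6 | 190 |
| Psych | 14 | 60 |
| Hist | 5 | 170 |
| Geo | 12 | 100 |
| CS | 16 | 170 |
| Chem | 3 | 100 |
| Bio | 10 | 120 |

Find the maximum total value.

Order the courses by expected points per hour: CS 16 > Psych 14 > Geo 12 > Bio 10 > Calc 6 > Hist 5 > Chem 3.
CS: +170 to 170 (cap) — 390 left.
Give Psych 60 to hit its cap of 60 — 330 left.
Give Geo 100 to hit its cap of 100 — 230 left.
Give Bio 120 to hit its cap of 120 — 110 left.
Only 110 left; Calc takes them to reach 110.
Total = 6×110 + 14×60 + 12×100 + 16×170 + 10×120 = 6620.

6620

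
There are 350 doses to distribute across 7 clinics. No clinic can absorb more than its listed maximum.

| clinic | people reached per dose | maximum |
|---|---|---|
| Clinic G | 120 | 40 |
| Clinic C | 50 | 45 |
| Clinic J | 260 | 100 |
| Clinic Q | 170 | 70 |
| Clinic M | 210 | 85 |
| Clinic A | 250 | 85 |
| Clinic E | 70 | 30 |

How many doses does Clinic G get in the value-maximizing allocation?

Highest people reached per dose first: Clinic J 260 > Clinic A 250 > Clinic M 210 > Clinic Q 170 > Clinic G 120 > Clinic E 70 > Clinic C 50.
Give Clinic J 100 to hit its cap of 100 — 250 left.
Give Clinic A 85 to hit its cap of 85 — 165 left.
Clinic M: +85 to 85 (cap) — 80 left.
Give Clinic Q 70 to hit its cap of 70 — 10 left.
Only 10 left; Clinic G takes them to reach 10.

10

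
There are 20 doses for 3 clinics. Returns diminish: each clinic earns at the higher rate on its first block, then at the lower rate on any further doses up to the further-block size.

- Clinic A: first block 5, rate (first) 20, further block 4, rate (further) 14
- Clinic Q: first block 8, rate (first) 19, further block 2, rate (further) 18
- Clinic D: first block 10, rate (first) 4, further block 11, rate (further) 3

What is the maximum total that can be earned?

348

Treat each block as its own option and order by rate: Clinic A/first 20 > Clinic Q/first 19 > Clinic Q/second 18 > Clinic A/second 14 > Clinic D/first 4 > Clinic D/second 3.
Fill Clinic A first block (5 at 20) ; 15 left.
Clinic Q first at 19: fill all 8 ; 7 left.
Clinic Q second at 18: fill all 2 ; 5 left.
Clinic A second at 14: fill all 4 ; 1 left.
Clinic D first at 4: only 1 left, fill 1.
Total = 20×5 + 19×8 + 18×2 + 14×4 + 4×1 = 348.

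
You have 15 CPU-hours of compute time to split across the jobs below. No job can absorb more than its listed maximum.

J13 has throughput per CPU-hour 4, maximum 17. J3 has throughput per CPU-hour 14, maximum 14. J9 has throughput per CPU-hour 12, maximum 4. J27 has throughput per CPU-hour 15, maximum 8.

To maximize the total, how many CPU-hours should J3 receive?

7

Highest throughput per CPU-hour first: J27 15 > J3 14 > J9 12 > J13 4.
Give J27 8 to hit its cap of 8 — 7 left.
J3: +7 (room for 14) → 7. Pool exhausted.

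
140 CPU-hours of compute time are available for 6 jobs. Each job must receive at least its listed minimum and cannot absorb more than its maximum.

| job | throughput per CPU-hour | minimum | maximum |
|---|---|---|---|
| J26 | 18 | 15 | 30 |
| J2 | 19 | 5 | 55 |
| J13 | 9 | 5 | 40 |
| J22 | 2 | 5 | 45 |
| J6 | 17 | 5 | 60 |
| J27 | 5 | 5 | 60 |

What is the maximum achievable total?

Meeting every minimum uses 15+5+5+5+5+5 = 40 CPU-hours, leaving 100.
Rank by throughput per CPU-hour: J2 19 > J26 18 > J6 17 > J13 9 > J27 5 > J22 2.
J2 takes 50 more to reach its cap of 55 — 50 left.
J26: +15 to 30 (cap) — 35 left.
Only 35 left; J6 takes them to reach 40.
Total = 18×30 + 19×55 + 9×5 + 2×5 + 17×40 + 5×5 = 2345.

2345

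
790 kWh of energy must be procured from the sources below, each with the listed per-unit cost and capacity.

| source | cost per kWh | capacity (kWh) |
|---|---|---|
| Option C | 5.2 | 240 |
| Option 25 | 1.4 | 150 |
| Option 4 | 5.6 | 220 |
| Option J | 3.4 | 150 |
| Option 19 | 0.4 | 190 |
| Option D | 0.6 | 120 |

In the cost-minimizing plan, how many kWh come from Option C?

Use sources in increasing cost order.
Option 19 at 0.4: take all 190 kWh ; 600 still needed.
Option D (0.6): use full 120 ; 480 kWh to go.
Option 25 (1.4): use full 150 ; 330 kWh to go.
Option J (3.4): use full 150 ; 180 kWh to go.
Option C (5.2): take the remaining 180 ; done.
Option 4: unused.

180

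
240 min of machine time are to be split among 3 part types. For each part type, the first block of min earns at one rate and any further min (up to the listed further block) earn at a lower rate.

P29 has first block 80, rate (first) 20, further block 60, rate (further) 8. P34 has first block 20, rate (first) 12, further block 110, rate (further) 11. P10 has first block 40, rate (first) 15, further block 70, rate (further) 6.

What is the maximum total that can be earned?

3540

Rank every tier by rate: P29/first 20 > P10/first 15 > P34/first 12 > P34/second 11 > P29/second 8 > P10/second 6.
P29 first at 20: fill all 80 — 160 left.
P10/first (15): +40 — 120 left.
Fill P34 first block (20 at 12) — 100 left.
100 remain; put them into P34 second at 11.
Total = 20×80 + 15×40 + 12×20 + 11×100 = 3540.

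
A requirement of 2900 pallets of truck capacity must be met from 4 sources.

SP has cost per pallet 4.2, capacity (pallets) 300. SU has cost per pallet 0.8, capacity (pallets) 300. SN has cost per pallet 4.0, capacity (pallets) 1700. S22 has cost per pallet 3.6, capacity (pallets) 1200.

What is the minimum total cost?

Fill from the cheapest source first.
SU at 0.8: take all 300 pallets — 2600 still needed.
S22 (3.6): use full 1200 — 1400 pallets to go.
Take 1400 from SN at 4.0 to finish.
SP: unused.
Cost = 300×0.8 + 1200×3.6 + 1400×4.0 = 10160.

10160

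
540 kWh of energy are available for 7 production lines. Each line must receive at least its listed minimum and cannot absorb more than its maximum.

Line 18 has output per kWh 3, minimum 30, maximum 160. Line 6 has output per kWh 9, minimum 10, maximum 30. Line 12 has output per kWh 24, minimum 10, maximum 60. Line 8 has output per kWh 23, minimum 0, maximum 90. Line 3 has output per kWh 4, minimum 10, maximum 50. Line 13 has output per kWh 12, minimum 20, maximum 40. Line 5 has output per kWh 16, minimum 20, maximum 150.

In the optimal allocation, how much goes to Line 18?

Meeting every minimum uses 30+10+10+0+10+20+20 = 100 kWh, leaving 440.
Rank by output per kWh: Line 12 24 > Line 8 23 > Line 5 16 > Line 13 12 > Line 6 9 > Line 3 4 > Line 18 3.
Line 12: +50 to 60 (cap) ; 390 left.
Line 8: +90 to 90 (cap) ; 300 left.
Line 5: +130 to 150 (cap) ; 170 left.
Give Line 13 20 more to hit its cap of 40 ; 150 left.
Give Line 6 20 more to hit its cap of 30 ; 130 left.
Line 3 takes 40 more to reach its cap of 50 ; 90 left.
Line 18 has room for 130 more but only 90 remain, so it gets 120.

120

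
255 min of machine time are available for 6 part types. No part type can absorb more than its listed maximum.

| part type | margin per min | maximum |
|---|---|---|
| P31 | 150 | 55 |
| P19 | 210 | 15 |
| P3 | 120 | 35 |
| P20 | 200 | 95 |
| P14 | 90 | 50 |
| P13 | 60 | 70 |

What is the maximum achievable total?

Highest margin per min first: P19 210 > P20 200 > P31 150 > P3 120 > P14 90 > P13 60.
Give P19 15 to hit its cap of 15 — 240 left.
P20 takes 95 to reach its cap of 95 — 145 left.
P31: +55 to 55 (cap) — 90 left.
P3: +35 to 35 (cap) — 55 left.
Give P14 50 to hit its cap of 50 — 5 left.
Only 5 left; P13 takes them to reach 5.
Total = 150×55 + 210×15 + 120×35 + 200×95 + 90×50 + 60×5 = 39400.

39400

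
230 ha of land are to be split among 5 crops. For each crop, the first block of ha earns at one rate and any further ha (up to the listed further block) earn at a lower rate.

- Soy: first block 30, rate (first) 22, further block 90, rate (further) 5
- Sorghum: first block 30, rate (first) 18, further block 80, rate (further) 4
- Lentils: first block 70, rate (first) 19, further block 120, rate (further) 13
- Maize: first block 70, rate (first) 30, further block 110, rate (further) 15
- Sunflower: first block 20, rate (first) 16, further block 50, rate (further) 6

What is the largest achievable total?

5100

Treat each block as its own option and order by rate: Maize/first 30 > Soy/first 22 > Lentils/first 19 > Sorghum/first 18 > Sunflower/first 16 > Maize/second 15 > Lentils/second 13 > Sunflower/second 6 > Soy/second 5 > Sorghum/second 4.
Maize first at 30: fill all 70 ; 160 left.
Soy first at 22: fill all 30 ; 130 left.
Lentils/first (19): +70 ; 60 left.
Fill Sorghum first block (30 at 18) ; 30 left.
Fill Sunflower first block (20 at 16) ; 10 left.
Maize/second: +10 of 110 at 15; pool empty.
Total = 30×70 + 22×30 + 19×70 + 18×30 + 16×20 + 15×10 = 5100.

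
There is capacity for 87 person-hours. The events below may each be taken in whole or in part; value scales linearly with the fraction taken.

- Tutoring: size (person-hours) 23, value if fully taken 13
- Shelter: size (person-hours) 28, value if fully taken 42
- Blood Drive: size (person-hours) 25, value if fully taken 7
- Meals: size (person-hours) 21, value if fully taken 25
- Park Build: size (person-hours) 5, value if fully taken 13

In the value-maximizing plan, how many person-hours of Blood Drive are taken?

Rank by value-to-size ratio: Park Build 13/5≈2.6, Shelter 42/28≈1.5, Meals 25/21≈1.19, Tutoring 13/23≈0.565, Blood Drive 7/25≈0.28.
All 5 person-hours of Park Build fit (value 13) — 82 remain.
All 28 person-hours of Shelter fit (value 42) — 54 remain.
Take all of Meals (21 person-hours, value 25) — 33 person-hours left.
Tutoring: take in full, 23 person-hours for value 13 — 10 left.
Fill the last 10 person-hours with part of Blood Drive: 10/25 of it earns 2.8.

10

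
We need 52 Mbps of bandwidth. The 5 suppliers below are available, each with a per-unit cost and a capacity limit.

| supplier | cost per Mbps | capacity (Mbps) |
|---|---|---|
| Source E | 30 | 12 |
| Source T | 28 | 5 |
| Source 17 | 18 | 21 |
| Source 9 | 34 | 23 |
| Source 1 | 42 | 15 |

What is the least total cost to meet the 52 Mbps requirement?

1354

Use suppliers in increasing cost order.
Source 17 (18): use full 21 → 31 Mbps to go.
Source T (28): use full 5 → 26 Mbps to go.
Source E (30): use full 12 → 14 Mbps to go.
Take 14 from Source 9 at 34 to finish.
Source 1: unused.
Cost = 21×18 + 5×28 + 12×30 + 14×34 = 1354.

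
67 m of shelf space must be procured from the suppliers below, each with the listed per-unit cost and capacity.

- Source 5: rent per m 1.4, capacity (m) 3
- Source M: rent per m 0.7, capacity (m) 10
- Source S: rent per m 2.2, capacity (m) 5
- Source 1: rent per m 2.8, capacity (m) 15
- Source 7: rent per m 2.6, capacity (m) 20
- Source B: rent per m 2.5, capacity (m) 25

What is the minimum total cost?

Cheapest first:
Source M (0.7): use full 10 — 57 m to go.
Source 5 at 1.4: take all 3 m — 54 still needed.
Source S (2.2): use full 5 — 49 m to go.
Source B (2.5): use full 25 — 24 m to go.
Source 7 at 2.6: take all 20 m — 4 still needed.
Take 4 from Source 1 at 2.8 to finish.
Cost = 10×0.7 + 3×1.4 + 5×2.2 + 25×2.5 + 20×2.6 + 4×2.8 = 147.9.

147.9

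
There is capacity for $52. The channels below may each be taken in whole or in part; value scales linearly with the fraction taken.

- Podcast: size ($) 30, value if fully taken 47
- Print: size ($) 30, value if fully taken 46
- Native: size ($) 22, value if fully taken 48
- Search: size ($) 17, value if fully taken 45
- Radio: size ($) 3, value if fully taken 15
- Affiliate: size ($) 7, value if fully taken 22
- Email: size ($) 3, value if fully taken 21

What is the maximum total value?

151

Rank by value-to-size ratio: Email 21/3≈7, Radio 15/3≈5, Affiliate 22/7≈3.14, Search 45/17≈2.65, Native 48/22≈2.18, Podcast 47/30≈1.57, Print 46/30≈1.53.
Take all of Email (3 $, value 21) → 49 $ left.
All 3 $ of Radio fit (value 15) → 46 remain.
All 7 $ of Affiliate fit (value 22) → 39 remain.
Take all of Search (17 $, value 45) → 22 $ left.
Take all of Native (22 $, value 48) → 0 $ left.
Total value = 151.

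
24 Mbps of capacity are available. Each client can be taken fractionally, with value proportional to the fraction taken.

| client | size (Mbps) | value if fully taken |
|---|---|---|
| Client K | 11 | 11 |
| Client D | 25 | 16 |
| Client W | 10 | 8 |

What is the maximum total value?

Rank by value-to-size ratio: Client K 11/11≈1, Client W 8/10≈0.8, Client D 16/25≈0.64.
All 11 Mbps of Client K fit (value 11) ; 13 remain.
All 10 Mbps of Client W fit (value 8) ; 3 remain.
3 Mbps left: a 3/25 share of Client D gives 16×3/25 = 1.92.
Total value = 20.92.

20.92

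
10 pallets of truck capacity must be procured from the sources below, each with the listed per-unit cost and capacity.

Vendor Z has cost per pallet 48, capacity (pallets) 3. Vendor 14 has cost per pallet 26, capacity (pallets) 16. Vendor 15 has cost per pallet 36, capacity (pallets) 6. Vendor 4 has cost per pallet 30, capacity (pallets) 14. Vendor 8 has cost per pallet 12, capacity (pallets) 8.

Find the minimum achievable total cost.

Fill from the cheapest source first.
Vendor 8 at 12: take all 8 pallets — 2 still needed.
Take 2 from Vendor 14 at 26 to finish.
Vendor 4, Vendor 15, Vendor Z: unused.
Cost = 8×12 + 2×26 = 148.

148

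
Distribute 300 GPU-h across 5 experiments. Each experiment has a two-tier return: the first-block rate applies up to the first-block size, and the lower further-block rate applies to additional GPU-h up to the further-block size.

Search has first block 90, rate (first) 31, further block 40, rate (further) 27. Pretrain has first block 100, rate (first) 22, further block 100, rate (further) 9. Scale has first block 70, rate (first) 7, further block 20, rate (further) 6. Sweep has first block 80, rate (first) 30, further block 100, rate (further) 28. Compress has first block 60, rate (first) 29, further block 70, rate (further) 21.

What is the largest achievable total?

Treat each block as its own option and order by rate: Search/T1 31 > Sweep/T1 30 > Compress/T1 29 > Sweep/T2 28 > Search/T2 27 > Pretrain/T1 22 > Compress/T2 21 > Pretrain/T2 9 > Scale/T1 7 > Scale/T2 6.
Fill Search T1 block (90 at 31) ; 210 left.
Sweep/T1 (30): +80 ; 130 left.
Fill Compress T1 block (60 at 29) ; 70 left.
Sweep T2 at 28: only 70 left, fill 70.
Total = 31×90 + 30×80 + 29×60 + 28×70 = 8890.

8890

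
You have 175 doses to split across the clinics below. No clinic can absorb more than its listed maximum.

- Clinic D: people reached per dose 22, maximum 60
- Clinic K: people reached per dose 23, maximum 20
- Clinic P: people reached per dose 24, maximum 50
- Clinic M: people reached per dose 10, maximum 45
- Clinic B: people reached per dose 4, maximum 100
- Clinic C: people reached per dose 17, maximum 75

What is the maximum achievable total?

3745

Rank by people reached per dose: Clinic P 24 > Clinic K 23 > Clinic D 22 > Clinic C 17 > Clinic M 10 > Clinic B 4.
Clinic P takes 50 to reach its cap of 50 → 125 left.
Clinic K: +20 to 20 (cap) → 105 left.
Clinic D takes 60 to reach its cap of 60 → 45 left.
Clinic C: +45 (room for 75) → 45. Pool exhausted.
Total = 22×60 + 23×20 + 24×50 + 17×45 = 3745.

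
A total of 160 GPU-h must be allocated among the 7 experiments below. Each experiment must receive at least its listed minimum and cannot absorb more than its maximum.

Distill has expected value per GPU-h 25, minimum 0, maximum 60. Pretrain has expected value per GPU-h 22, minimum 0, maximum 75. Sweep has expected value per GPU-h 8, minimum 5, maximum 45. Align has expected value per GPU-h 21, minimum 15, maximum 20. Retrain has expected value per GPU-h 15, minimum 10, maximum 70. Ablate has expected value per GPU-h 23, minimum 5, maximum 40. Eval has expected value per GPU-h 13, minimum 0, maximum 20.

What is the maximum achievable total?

3585

Meeting every minimum uses 0+0+5+15+10+5+0 = 35 GPU-h, leaving 125.
Highest expected value per GPU-h first: Distill 25 > Ablate 23 > Pretrain 22 > Align 21 > Retrain 15 > Eval 13 > Sweep 8.
Distill: +60 to 60 (cap) — 65 left.
Ablate: +35 to 40 (cap) — 30 left.
Pretrain has room for 75 more but only 30 remain, so it gets 30.
Total = 25×60 + 22×30 + 8×5 + 21×15 + 15×10 + 23×40 = 3585.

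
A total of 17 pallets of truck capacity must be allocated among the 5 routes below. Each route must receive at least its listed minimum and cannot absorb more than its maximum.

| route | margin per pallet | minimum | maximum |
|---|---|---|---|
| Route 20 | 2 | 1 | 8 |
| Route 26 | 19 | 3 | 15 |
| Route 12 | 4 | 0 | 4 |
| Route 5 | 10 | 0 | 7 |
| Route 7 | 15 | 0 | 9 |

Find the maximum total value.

302

Meeting every minimum uses 1+3+0+0+0 = 4 pallets, leaving 13.
Highest margin per pallet first: Route 26 19 > Route 7 15 > Route 5 10 > Route 12 4 > Route 20 2.
Route 26: +12 to 15 (cap) — 1 left.
Route 7 has room for 9 more but only 1 remain, so it gets 1.
Total = 2×1 + 19×15 + 15×1 = 302.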